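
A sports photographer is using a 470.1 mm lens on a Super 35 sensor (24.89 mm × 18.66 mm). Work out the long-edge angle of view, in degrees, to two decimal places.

3.03°

Angle of view α = 2·arctan(w/2f) with w = 24.89 mm and f = 470.1 mm.
w/2f = 0.02647; arctan(0.02647) ≈ 1.5164°, so α ≈ 3.0329°.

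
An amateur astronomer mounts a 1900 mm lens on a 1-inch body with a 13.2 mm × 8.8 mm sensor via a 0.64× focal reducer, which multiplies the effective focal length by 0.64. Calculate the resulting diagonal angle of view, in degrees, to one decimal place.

Effective focal length f = 1900 × 0.64 = 1216 mm.
Sensor diagonal = √(13.2² + 8.8²) = √251.6800 ≈ 15.8644 mm.
α = 2·arctan(15.864 / (2 × 1216)) = 2·arctan(0.00652) ≈ 0.7475°.

0.7°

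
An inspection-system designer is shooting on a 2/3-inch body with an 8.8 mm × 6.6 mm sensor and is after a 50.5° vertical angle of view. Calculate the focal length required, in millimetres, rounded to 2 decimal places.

7.00 mm

From α = 2·arctan(h/2f) we get f = h / (2·tan(α/2)).
With h = 6.6 mm and α/2 = 25.25°, tan(α/2) ≈ 0.47163, so f ≈ 6.6 / 0.94326 ≈ 6.9970 mm.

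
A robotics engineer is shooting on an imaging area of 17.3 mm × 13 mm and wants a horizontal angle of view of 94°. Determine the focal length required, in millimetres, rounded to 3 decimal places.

8.066 mm

From α = 2·arctan(w/2f) we get f = w / (2·tan(α/2)).
With w = 17.3 mm and α/2 = 47°, tan(α/2) ≈ 1.07237, so f ≈ 17.3 / 2.14474 ≈ 8.0663 mm.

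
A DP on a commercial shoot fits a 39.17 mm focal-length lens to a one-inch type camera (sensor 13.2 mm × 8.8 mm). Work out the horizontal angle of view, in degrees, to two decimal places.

Angle of view α = 2·arctan(w/2f) with w = 13.2 mm and f = 39.17 mm.
w/2f = 0.16850; arctan(0.16850) ≈ 9.5643°, so α ≈ 19.1286°.

19.13°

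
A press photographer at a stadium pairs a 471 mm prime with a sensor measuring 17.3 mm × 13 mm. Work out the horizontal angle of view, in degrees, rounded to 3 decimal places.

2.104°

Angle of view α = 2·arctan(w/2f) with w = 17.3 mm and f = 471 mm.
w/2f = 0.01837; arctan(0.01837) ≈ 1.0521°, so α ≈ 2.1043°.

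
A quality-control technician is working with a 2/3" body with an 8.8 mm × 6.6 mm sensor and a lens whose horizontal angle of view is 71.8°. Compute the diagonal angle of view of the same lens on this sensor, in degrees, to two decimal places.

84.28°

From the horizontal AOV: f = 8.8 / (2·tan(35.9°)) = 8.8 / 1.44776 ≈ 6.0784 mm.
Sensor diagonal = √(8.8² + 6.6²) = √121.0000 ≈ 11.0000 mm.
Diagonal AOV = 2·arctan(11.0000 / (2 × 6.0784)) = 2·arctan(0.90485) ≈ 84.2807°.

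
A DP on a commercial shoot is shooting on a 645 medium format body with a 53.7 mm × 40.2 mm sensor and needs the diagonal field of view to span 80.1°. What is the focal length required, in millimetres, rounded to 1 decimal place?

Sensor diagonal = √(53.7² + 40.2²) = √4499.7300 ≈ 67.0800 mm.
From α = 2·arctan(d/2f) we get f = d / (2·tan(α/2)).
With d = 67.0800 mm and α/2 = 40.05°, tan(α/2) ≈ 0.84059, so f ≈ 67.0800 / 1.68118 ≈ 39.9007 mm.

39.9 mm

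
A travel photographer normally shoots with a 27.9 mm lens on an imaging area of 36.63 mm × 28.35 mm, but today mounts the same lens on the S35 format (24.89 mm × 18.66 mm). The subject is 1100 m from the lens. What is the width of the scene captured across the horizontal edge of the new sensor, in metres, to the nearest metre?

The focal length stays 27.9 mm; the relevant sensor dimension is now w = 24.89 mm. Object distance dₒ = 1100 m = 1.1e+06 mm.
Thin-lens field width W = w·(dₒ − f)/f = 24.89 × (1.1e+06 − 27.9)/27.9 ≈ 981301.275 mm = 981.301 m.

981 m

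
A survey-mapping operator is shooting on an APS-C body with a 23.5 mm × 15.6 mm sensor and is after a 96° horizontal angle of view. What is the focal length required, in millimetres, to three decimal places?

From α = 2·arctan(w/2f) we get f = w / (2·tan(α/2)).
With w = 23.5 mm and α/2 = 48°, tan(α/2) ≈ 1.11061, so f ≈ 23.5 / 2.22123 ≈ 10.5797 mm.

10.580 mm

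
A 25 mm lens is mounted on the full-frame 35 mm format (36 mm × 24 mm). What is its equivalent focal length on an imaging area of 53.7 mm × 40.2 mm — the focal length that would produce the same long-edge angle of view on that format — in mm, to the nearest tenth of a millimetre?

Equal angle of view means equal width/f ratio, so f₂ = f₁ · (width₂/width₁) = 25 × 53.7/36.
f₂ = 25 × 1.49167 ≈ 37.292 mm.

37.3 mm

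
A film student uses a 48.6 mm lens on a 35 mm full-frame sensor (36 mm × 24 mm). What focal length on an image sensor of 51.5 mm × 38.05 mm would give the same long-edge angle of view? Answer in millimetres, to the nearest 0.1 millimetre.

Equal angle of view means equal width/f ratio, so f₂ = f₁ · (width₂/width₁) = 48.6 × 51.5/36.
f₂ = 48.6 × 1.43056 ≈ 69.525 mm.

69.5 mm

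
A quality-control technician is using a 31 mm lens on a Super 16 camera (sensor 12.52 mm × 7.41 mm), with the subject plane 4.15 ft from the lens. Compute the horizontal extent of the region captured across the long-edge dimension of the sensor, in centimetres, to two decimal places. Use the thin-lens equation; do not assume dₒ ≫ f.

49.83 cm

dₒ: 4.15 ft × 304.8 mm/ft = 1264.92 mm.
Similar triangles through the lens centre give W/dₒ = w/dᵢ; with 1/f = 1/dₒ + 1/dᵢ this gives W = w·(dₒ − f)/f.
W = 12.52 mm × (1264.92 − 31) / 31 = 12.52 × 39.8039 ≈ 498.344 mm = 49.8344 cm.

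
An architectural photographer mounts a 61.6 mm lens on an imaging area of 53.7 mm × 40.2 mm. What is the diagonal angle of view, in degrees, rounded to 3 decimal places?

Sensor diagonal = √(53.7² + 40.2²) = √4499.7300 ≈ 67.0800 mm.
Angle of view α = 2·arctan(d/2f) with d = 67.0800 mm and f = 61.6 mm.
d/2f = 0.54448; arctan(0.54448) ≈ 28.5674°, so α ≈ 57.1349°.

57.135°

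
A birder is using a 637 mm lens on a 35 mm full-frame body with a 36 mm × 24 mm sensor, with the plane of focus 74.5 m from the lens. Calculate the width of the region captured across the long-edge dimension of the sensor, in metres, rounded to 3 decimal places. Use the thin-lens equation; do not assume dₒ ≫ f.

4.174 m

dₒ: 74.5 m = 74500 mm.
Similar triangles through the lens centre give W/dₒ = w/dᵢ; with 1/f = 1/dₒ + 1/dᵢ this gives W = w·(dₒ − f)/f.
W = 36 mm × (74500 − 637) / 637 = 36 × 115.9545 ≈ 4174.361 mm = 4.17436 m.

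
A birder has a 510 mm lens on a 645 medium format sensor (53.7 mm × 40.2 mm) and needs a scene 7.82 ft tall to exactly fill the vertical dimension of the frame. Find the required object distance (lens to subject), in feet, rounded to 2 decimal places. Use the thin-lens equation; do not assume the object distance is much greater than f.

W: 7.82 ft × 304.8 mm/ft = 2383.54 mm.
Magnification m = h/W = dᵢ/dₒ; combined with 1/f = 1/dₒ + 1/dᵢ this gives dₒ = f·(1 + W/h).
dₒ = 510 mm × (1 + 2383.54/40.2) = 510 × 60.2919 ≈ 30748.889 mm = 30748.889/304.8 ft = 100.882 ft.

100.88 ft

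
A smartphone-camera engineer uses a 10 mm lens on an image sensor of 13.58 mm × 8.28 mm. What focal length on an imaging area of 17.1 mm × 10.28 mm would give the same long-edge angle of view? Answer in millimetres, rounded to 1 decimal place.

12.6 mm

Equal angle of view means equal width/f ratio, so f₂ = f₁ · (width₂/width₁) = 10 × 17.1/13.58.
f₂ = 10 × 1.25920 ≈ 12.592 mm.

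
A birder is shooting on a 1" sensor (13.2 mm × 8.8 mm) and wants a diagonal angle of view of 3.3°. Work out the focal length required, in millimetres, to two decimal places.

275.37 mm

Sensor diagonal = √(13.2² + 8.8²) = √251.6800 ≈ 15.8644 mm.
From α = 2·arctan(d/2f) we get f = d / (2·tan(α/2)).
With d = 15.8644 mm and α/2 = 1.65°, tan(α/2) ≈ 0.02881, so f ≈ 15.8644 / 0.05761 ≈ 275.3677 mm.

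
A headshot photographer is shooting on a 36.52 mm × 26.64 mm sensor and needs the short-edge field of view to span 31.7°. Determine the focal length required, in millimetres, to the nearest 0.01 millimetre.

46.92 mm

From α = 2·arctan(h/2f) we get f = h / (2·tan(α/2)).
With h = 26.64 mm and α/2 = 15.85°, tan(α/2) ≈ 0.28391, so f ≈ 26.64 / 0.56783 ≈ 46.9156 mm.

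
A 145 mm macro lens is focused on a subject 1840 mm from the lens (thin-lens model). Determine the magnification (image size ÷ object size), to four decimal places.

Thin lens: 1/f = 1/dₒ + 1/dᵢ → 1/dᵢ = 1/145 − 1/1840 = 0.0063531 mm⁻¹, so dᵢ ≈ 157.4041 mm.
Magnification m = dᵢ/dₒ = 157.4041/1840 ≈ 0.08555.

0.0855×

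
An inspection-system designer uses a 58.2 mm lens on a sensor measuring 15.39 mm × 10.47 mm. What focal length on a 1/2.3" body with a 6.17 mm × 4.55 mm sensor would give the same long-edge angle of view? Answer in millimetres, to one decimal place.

Equal angle of view means equal width/f ratio, so f₂ = f₁ · (width₂/width₁) = 58.2 × 6.17/15.39.
f₂ = 58.2 × 0.40091 ≈ 23.333 mm.

23.3 mm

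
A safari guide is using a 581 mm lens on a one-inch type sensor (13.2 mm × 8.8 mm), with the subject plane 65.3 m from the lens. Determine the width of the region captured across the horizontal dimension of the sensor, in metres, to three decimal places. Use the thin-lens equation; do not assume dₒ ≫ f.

1.470 m

dₒ: 65.3 m = 65300 mm.
Similar triangles through the lens centre give W/dₒ = w/dᵢ; with 1/f = 1/dₒ + 1/dᵢ this gives W = w·(dₒ − f)/f.
W = 13.2 mm × (65300 − 581) / 581 = 13.2 × 111.3924 ≈ 1470.380 mm = 1.47038 m.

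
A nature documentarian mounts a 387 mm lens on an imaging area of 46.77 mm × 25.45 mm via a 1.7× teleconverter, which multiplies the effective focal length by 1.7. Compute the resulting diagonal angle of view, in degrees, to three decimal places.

4.635°

Effective focal length f = 387 × 1.7 = 657.9 mm.
Sensor diagonal = √(46.77² + 25.45²) = √2835.1354 ≈ 53.2460 mm.
α = 2·arctan(53.246 / (2 × 657.9)) = 2·arctan(0.04047) ≈ 4.6346°.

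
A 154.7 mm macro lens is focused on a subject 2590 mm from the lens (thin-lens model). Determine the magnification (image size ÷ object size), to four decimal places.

Thin lens: 1/f = 1/dₒ + 1/dᵢ → 1/dᵢ = 1/154.7 − 1/2590 = 0.0060780 mm⁻¹, so dᵢ ≈ 164.5272 mm.
Magnification m = dᵢ/dₒ = 164.5272/2590 ≈ 0.06352.

0.0635×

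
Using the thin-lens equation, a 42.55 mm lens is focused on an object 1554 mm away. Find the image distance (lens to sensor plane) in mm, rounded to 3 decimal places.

1/dᵢ = 1/f − 1/dₒ = 1/42.55 − 1/1554 = 0.0228583 mm⁻¹.
dᵢ = 1/0.0228583 ≈ 43.7479 mm.

43.748 mm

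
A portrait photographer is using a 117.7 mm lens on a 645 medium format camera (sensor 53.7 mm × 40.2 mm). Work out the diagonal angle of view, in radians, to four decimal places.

0.5552 rad

Sensor diagonal = √(53.7² + 40.2²) = √4499.7300 ≈ 67.0800 mm.
Angle of view α = 2·arctan(d/2f) with d = 67.0800 mm and f = 117.7 mm.
d/2f = 0.28496; arctan(0.28496) ≈ 0.2776 rad, so α ≈ 0.5552 rad.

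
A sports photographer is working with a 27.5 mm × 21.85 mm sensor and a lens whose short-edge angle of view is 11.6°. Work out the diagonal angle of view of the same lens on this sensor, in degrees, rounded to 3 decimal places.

18.547°

From the short-edge AOV: f = 21.85 / (2·tan(5.8°)) = 21.85 / 0.20315 ≈ 107.5546 mm.
Sensor diagonal = √(27.5² + 21.85²) = √1233.6725 ≈ 35.1237 mm.
Diagonal AOV = 2·arctan(35.1237 / (2 × 107.5546)) = 2·arctan(0.16328) ≈ 18.5472°.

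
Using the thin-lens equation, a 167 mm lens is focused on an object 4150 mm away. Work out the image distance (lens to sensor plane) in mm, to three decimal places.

1/dᵢ = 1/f − 1/dₒ = 1/167 − 1/4150 = 0.0057471 mm⁻¹.
dᵢ = 1/0.0057471 ≈ 174.0020 mm.

174.002 mm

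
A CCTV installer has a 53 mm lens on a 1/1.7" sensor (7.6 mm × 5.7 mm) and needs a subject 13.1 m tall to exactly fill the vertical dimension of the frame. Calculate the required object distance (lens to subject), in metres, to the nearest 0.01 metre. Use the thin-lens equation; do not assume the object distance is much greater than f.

W: 13.1 m = 13100 mm.
Magnification m = h/W = dᵢ/dₒ; combined with 1/f = 1/dₒ + 1/dᵢ this gives dₒ = f·(1 + W/h).
dₒ = 53 mm × (1 + 13100/5.7) = 53 × 2299.2456 ≈ 121860.018 mm = 121.86 m.

121.86 m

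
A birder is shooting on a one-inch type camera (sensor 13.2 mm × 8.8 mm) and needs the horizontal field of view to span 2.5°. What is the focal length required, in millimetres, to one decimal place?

From α = 2·arctan(w/2f) we get f = w / (2·tan(α/2)).
With w = 13.2 mm and α/2 = 1.25°, tan(α/2) ≈ 0.02182, so f ≈ 13.2 / 0.04364 ≈ 302.4737 mm.

302.5 mm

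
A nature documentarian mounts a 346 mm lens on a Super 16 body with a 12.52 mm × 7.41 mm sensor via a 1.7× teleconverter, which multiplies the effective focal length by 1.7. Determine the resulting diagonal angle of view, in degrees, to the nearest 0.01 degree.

1.42°

Effective focal length f = 346 × 1.7 = 588.2 mm.
Sensor diagonal = √(12.52² + 7.41²) = √211.6585 ≈ 14.5485 mm.
α = 2·arctan(14.548 / (2 × 588.2)) = 2·arctan(0.01237) ≈ 1.4171°.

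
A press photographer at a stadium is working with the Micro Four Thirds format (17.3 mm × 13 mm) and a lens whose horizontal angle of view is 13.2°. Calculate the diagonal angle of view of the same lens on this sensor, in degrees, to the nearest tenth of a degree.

16.5°

From the horizontal AOV: f = 17.3 / (2·tan(6.6°)) = 17.3 / 0.23141 ≈ 74.7598 mm.
Sensor diagonal = √(17.3² + 13²) = √468.2900 ≈ 21.6400 mm.
Diagonal AOV = 2·arctan(21.6400 / (2 × 74.7598)) = 2·arctan(0.14473) ≈ 16.4705°.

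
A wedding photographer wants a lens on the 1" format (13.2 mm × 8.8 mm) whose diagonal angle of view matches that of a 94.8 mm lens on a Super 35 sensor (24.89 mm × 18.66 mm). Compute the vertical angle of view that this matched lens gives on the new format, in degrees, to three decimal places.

10.400°

Sensor diagonal = √(24.89² + 18.66²) = √967.7077 ≈ 31.1080 mm.
Sensor diagonal = √(13.2² + 8.8²) = √251.6800 ≈ 15.8644 mm.
Equal diagonal AOV ⇒ f₂ = f₁ · 15.8644/31.1080 = 94.8 × 0.50998 ≈ 48.3460 mm.
Vertical AOV on the new format = 2·arctan(8.8 / (2 × 48.3460)) = 2·arctan(0.09101) ≈ 10.4004°.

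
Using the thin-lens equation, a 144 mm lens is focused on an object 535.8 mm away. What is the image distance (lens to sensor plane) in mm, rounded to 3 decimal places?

196.925 mm

1/dᵢ = 1/f − 1/dₒ = 1/144 − 1/535.8 = 0.0050781 mm⁻¹.
dᵢ = 1/0.0050781 ≈ 196.9250 mm.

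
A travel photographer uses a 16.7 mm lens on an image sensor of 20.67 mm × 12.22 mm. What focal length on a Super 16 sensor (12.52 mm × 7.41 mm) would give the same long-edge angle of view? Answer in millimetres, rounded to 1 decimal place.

Equal angle of view means equal width/f ratio, so f₂ = f₁ · (width₂/width₁) = 16.7 × 12.52/20.67.
f₂ = 16.7 × 0.60571 ≈ 10.115 mm.

10.1 mm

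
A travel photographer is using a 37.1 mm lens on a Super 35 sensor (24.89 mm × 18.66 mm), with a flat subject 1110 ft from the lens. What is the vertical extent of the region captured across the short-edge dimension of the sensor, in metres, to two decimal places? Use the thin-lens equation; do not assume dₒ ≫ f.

170.15 m

dₒ: 1110 ft × 304.8 mm/ft = 338327.99 mm.
Similar triangles through the lens centre give W/dₒ = h/dᵢ; with 1/f = 1/dₒ + 1/dᵢ this gives W = h·(dₒ − f)/f.
W = 18.66 mm × (338328 − 37.1) / 37.1 = 18.66 × 9118.3528 ≈ 170148.463 mm = 170.148 m.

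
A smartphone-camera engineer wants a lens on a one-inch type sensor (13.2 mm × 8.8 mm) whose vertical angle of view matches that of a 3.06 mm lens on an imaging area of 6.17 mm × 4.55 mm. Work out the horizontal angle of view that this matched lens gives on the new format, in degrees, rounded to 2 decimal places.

Equal vertical AOV ⇒ f₂ = f₁ · 8.8/4.55 = 3.06 × 1.93407 ≈ 5.9182 mm.
Horizontal AOV on the new format = 2·arctan(13.2 / (2 × 5.9182)) = 2·arctan(1.11520) ≈ 96.2346°.

96.23°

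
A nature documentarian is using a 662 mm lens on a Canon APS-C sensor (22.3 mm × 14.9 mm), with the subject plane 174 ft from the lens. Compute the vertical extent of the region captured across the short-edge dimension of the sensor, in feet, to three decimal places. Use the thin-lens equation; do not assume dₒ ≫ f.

dₒ: 174 ft × 304.8 mm/ft = 53035.20 mm.
Similar triangles through the lens centre give W/dₒ = h/dᵢ; with 1/f = 1/dₒ + 1/dᵢ this gives W = h·(dₒ − f)/f.
W = 14.9 mm × (53035.2 − 662) / 662 = 14.9 × 79.1136 ≈ 1178.793 mm = 1178.793/304.8 ft = 3.86743 ft.

3.867 ft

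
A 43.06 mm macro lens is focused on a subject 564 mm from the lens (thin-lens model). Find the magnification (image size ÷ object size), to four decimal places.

0.0827×

Thin lens: 1/f = 1/dₒ + 1/dᵢ → 1/dᵢ = 1/43.06 − 1/564 = 0.0214504 mm⁻¹, so dᵢ ≈ 46.6193 mm.
Magnification m = dᵢ/dₒ = 46.6193/564 ≈ 0.08266.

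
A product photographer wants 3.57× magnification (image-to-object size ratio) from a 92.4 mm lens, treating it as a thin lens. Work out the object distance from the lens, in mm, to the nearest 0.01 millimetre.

With m = dᵢ/dₒ and 1/f = 1/dₒ + 1/dᵢ, substituting dᵢ = m·dₒ gives 1/f = (1 + 1/m)/dₒ, hence dₒ = f·(1 + 1/m).
dₒ = 92.4 × (1 + 1/3.57) = 92.4 × 1.28011 ≈ 118.282 mm.

118.28 mm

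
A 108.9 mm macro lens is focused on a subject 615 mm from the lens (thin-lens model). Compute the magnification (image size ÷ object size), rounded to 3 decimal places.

0.215×

Thin lens: 1/f = 1/dₒ + 1/dᵢ → 1/dᵢ = 1/108.9 − 1/615 = 0.0075567 mm⁻¹, so dᵢ ≈ 132.3325 mm.
Magnification m = dᵢ/dₒ = 132.3325/615 ≈ 0.21517.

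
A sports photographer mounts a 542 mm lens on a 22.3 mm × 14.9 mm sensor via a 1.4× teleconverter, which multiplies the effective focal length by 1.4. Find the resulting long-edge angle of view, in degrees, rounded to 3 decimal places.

1.684°

Effective focal length f = 542 × 1.4 = 758.8 mm.
α = 2·arctan(22.3 / (2 × 758.8)) = 2·arctan(0.01469) ≈ 1.6837°.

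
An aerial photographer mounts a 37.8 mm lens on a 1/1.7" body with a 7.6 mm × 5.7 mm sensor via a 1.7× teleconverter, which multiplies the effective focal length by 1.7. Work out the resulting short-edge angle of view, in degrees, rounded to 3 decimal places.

Effective focal length f = 37.8 × 1.7 = 64.26 mm.
α = 2·arctan(5.7 / (2 × 64.26)) = 2·arctan(0.04435) ≈ 5.0789°.

5.079°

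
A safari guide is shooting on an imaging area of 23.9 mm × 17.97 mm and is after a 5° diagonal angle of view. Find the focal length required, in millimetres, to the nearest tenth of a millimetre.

Sensor diagonal = √(23.9² + 17.97²) = √894.1309 ≈ 29.9020 mm.
From α = 2·arctan(d/2f) we get f = d / (2·tan(α/2)).
With d = 29.9020 mm and α/2 = 2.5°, tan(α/2) ≈ 0.04366, so f ≈ 29.9020 / 0.08732 ≈ 342.4344 mm.

342.4 mm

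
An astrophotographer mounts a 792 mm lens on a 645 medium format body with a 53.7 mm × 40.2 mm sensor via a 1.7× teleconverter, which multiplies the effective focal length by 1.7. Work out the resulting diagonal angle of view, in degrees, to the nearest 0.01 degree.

Effective focal length f = 792 × 1.7 = 1346.4 mm.
Sensor diagonal = √(53.7² + 40.2²) = √4499.7300 ≈ 67.0800 mm.
α = 2·arctan(67.080 / (2 × 1346.4)) = 2·arctan(0.02491) ≈ 2.8540°.

2.85°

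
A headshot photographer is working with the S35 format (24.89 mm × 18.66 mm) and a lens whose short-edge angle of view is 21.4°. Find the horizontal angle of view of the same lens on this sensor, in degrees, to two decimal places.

From the short-edge AOV: f = 18.66 / (2·tan(10.7°)) = 18.66 / 0.37790 ≈ 49.3776 mm.
Horizontal AOV = 2·arctan(24.89 / (2 × 49.3776)) = 2·arctan(0.25204) ≈ 28.2921°.

28.29°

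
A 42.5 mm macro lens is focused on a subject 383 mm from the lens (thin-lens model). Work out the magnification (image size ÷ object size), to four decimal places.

Thin lens: 1/f = 1/dₒ + 1/dᵢ → 1/dᵢ = 1/42.5 − 1/383 = 0.0209184 mm⁻¹, so dᵢ ≈ 47.8047 mm.
Magnification m = dᵢ/dₒ = 47.8047/383 ≈ 0.12482.

0.1248×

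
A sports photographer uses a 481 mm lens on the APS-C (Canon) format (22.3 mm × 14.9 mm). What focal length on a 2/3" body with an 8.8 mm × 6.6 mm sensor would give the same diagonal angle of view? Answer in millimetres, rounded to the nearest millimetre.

Sensor diagonal = √(22.3² + 14.9²) = √719.3000 ≈ 26.8198 mm.
Sensor diagonal = √(8.8² + 6.6²) = √121.0000 ≈ 11.0000 mm.
Equal angle of view means equal diagonal/f ratio, so f₂ = f₁ · (diagonal₂/diagonal₁) = 481 × 11.0000/26.8198.
f₂ = 481 × 0.41015 ≈ 197.280 mm.

197 mm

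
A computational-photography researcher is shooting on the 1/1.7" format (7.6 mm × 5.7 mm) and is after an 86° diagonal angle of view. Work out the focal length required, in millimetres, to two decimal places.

Sensor diagonal = √(7.6² + 5.7²) = √90.2500 ≈ 9.5000 mm.
From α = 2·arctan(d/2f) we get f = d / (2·tan(α/2)).
With d = 9.5000 mm and α/2 = 43°, tan(α/2) ≈ 0.93252, so f ≈ 9.5000 / 1.86503 ≈ 5.0938 mm.

5.09 mm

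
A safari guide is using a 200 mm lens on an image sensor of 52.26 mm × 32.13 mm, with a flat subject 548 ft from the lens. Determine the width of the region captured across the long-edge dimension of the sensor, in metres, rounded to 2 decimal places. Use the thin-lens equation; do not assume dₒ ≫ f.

43.59 m

dₒ: 548 ft × 304.8 mm/ft = 167030.39 mm.
Similar triangles through the lens centre give W/dₒ = w/dᵢ; with 1/f = 1/dₒ + 1/dᵢ this gives W = w·(dₒ − f)/f.
W = 52.26 mm × (167030 − 200) / 200 = 52.26 × 834.1520 ≈ 43592.782 mm = 43.5928 m.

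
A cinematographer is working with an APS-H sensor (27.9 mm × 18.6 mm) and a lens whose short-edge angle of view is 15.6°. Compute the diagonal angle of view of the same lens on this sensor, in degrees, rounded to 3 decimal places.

From the short-edge AOV: f = 18.6 / (2·tan(7.8°)) = 18.6 / 0.27397 ≈ 67.8917 mm.
Sensor diagonal = √(27.9² + 18.6²) = √1124.3700 ≈ 33.5316 mm.
Diagonal AOV = 2·arctan(33.5316 / (2 × 67.8917)) = 2·arctan(0.24695) ≈ 27.7433°.

27.743°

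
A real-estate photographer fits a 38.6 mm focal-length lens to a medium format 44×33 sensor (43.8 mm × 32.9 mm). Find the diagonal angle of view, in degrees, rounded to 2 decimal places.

70.72°

Sensor diagonal = √(43.8² + 32.9²) = √3000.8500 ≈ 54.7800 mm.
Angle of view α = 2·arctan(d/2f) with d = 54.7800 mm and f = 38.6 mm.
d/2f = 0.70959; arctan(0.70959) ≈ 35.3590°, so α ≈ 70.7179°.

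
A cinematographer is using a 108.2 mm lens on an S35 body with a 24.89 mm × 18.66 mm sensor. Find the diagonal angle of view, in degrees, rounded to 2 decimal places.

Sensor diagonal = √(24.89² + 18.66²) = √967.7077 ≈ 31.1080 mm.
Angle of view α = 2·arctan(d/2f) with d = 31.1080 mm and f = 108.2 mm.
d/2f = 0.14375; arctan(0.14375) ≈ 8.1804°, so α ≈ 16.3607°.

16.36°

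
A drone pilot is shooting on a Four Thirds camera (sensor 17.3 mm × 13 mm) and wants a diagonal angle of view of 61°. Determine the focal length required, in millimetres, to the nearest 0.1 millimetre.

18.4 mm

Sensor diagonal = √(17.3² + 13²) = √468.2900 ≈ 21.6400 mm.
From α = 2·arctan(d/2f) we get f = d / (2·tan(α/2)).
With d = 21.6400 mm and α/2 = 30.5°, tan(α/2) ≈ 0.58905, so f ≈ 21.6400 / 1.17809 ≈ 18.3687 mm.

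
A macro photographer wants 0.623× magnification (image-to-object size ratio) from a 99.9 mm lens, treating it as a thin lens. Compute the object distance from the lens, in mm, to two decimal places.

260.25 mm

With m = dᵢ/dₒ and 1/f = 1/dₒ + 1/dᵢ, substituting dᵢ = m·dₒ gives 1/f = (1 + 1/m)/dₒ, hence dₒ = f·(1 + 1/m).
dₒ = 99.9 × (1 + 1/0.623) = 99.9 × 2.60514 ≈ 260.253 mm.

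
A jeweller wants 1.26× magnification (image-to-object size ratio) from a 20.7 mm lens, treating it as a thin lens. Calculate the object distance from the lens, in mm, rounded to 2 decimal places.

With m = dᵢ/dₒ and 1/f = 1/dₒ + 1/dᵢ, substituting dᵢ = m·dₒ gives 1/f = (1 + 1/m)/dₒ, hence dₒ = f·(1 + 1/m).
dₒ = 20.7 × (1 + 1/1.26) = 20.7 × 1.79365 ≈ 37.129 mm.

37.13 mm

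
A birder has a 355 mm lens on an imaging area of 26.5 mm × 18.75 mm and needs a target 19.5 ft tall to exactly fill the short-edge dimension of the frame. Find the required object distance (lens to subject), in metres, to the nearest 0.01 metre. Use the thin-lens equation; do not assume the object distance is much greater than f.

112.89 m

W: 19.5 ft × 304.8 mm/ft = 5943.60 mm.
Magnification m = h/W = dᵢ/dₒ; combined with 1/f = 1/dₒ + 1/dᵢ this gives dₒ = f·(1 + W/h).
dₒ = 355 mm × (1 + 5943.6/18.75) = 355 × 317.9920 ≈ 112887.156 mm = 112.887 m.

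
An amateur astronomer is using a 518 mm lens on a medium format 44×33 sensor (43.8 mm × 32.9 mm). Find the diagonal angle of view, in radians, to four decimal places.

0.1057 rad

Sensor diagonal = √(43.8² + 32.9²) = √3000.8500 ≈ 54.7800 mm.
Angle of view α = 2·arctan(d/2f) with d = 54.7800 mm and f = 518 mm.
d/2f = 0.05288; arctan(0.05288) ≈ 0.0528 rad, so α ≈ 0.1057 rad.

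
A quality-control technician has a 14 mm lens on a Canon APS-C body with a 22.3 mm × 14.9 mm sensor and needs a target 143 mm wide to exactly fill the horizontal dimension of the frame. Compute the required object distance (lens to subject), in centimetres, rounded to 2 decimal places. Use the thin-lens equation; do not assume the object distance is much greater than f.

10.38 cm

Magnification m = w/W = dᵢ/dₒ; combined with 1/f = 1/dₒ + 1/dᵢ this gives dₒ = f·(1 + W/w).
dₒ = 14 mm × (1 + 143/22.3) = 14 × 7.4126 ≈ 103.776 mm = 10.3776 cm.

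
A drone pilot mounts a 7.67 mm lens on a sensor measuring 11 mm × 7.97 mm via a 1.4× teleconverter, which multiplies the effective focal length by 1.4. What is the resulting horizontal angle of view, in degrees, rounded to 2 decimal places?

Effective focal length f = 7.67 × 1.4 = 10.738 mm.
α = 2·arctan(11 / (2 × 10.738)) = 2·arctan(0.51220) ≈ 54.2430°.

54.24°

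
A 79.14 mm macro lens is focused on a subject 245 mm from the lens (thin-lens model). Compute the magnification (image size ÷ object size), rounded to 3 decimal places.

Thin lens: 1/f = 1/dₒ + 1/dᵢ → 1/dᵢ = 1/79.14 − 1/245 = 0.0085542 mm⁻¹, so dᵢ ≈ 116.9016 mm.
Magnification m = dᵢ/dₒ = 116.9016/245 ≈ 0.47715.

0.477×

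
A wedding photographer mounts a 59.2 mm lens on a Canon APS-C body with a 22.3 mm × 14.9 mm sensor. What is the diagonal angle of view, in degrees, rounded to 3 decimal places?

Sensor diagonal = √(22.3² + 14.9²) = √719.3000 ≈ 26.8198 mm.
Angle of view α = 2·arctan(d/2f) with d = 26.8198 mm and f = 59.2 mm.
d/2f = 0.22652; arctan(0.22652) ≈ 12.7632°, so α ≈ 25.5263°.

25.526°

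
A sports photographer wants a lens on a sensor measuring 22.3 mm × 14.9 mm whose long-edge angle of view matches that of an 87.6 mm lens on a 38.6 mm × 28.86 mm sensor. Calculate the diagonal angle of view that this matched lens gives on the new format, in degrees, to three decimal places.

29.682°

Equal long-edge AOV ⇒ f₂ = f₁ · 22.3/38.6 = 87.6 × 0.57772 ≈ 50.6083 mm.
Sensor diagonal = √(22.3² + 14.9²) = √719.3000 ≈ 26.8198 mm.
Diagonal AOV on the new format = 2·arctan(26.8198 / (2 × 50.6083)) = 2·arctan(0.26497) ≈ 29.6817°.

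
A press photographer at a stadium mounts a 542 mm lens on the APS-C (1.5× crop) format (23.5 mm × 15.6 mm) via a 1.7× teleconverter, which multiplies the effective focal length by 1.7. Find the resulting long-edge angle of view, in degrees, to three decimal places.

Effective focal length f = 542 × 1.7 = 921.4 mm.
α = 2·arctan(23.5 / (2 × 921.4)) = 2·arctan(0.01275) ≈ 1.4612°.

1.461°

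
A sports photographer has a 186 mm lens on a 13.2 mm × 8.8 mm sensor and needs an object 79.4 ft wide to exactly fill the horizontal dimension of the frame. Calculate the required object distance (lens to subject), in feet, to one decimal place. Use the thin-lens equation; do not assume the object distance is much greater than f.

W: 79.4 ft × 304.8 mm/ft = 24201.12 mm.
Magnification m = w/W = dᵢ/dₒ; combined with 1/f = 1/dₒ + 1/dᵢ this gives dₒ = f·(1 + W/w).
dₒ = 186 mm × (1 + 24201.1/13.2) = 186 × 1834.4181 ≈ 341201.771 mm = 341201.771/304.8 ft = 1119.43 ft.

1119.4 ft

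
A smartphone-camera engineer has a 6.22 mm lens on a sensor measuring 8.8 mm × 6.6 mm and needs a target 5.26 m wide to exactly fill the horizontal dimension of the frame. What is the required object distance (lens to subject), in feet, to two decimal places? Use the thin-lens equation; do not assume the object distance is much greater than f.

12.22 ft

W: 5.26 m = 5260 mm.
Magnification m = w/W = dᵢ/dₒ; combined with 1/f = 1/dₒ + 1/dᵢ this gives dₒ = f·(1 + W/w).
dₒ = 6.22 mm × (1 + 5260/8.8) = 6.22 × 598.7273 ≈ 3724.084 mm = 3724.084/304.8 ft = 12.2181 ft.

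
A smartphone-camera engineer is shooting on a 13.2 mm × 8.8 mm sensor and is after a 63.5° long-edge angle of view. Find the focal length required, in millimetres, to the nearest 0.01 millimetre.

10.67 mm

From α = 2·arctan(w/2f) we get f = w / (2·tan(α/2)).
With w = 13.2 mm and α/2 = 31.75°, tan(α/2) ≈ 0.61882, so f ≈ 13.2 / 1.23764 ≈ 10.6655 mm.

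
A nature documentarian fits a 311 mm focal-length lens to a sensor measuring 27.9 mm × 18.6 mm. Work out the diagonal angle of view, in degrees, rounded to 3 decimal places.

Sensor diagonal = √(27.9² + 18.6²) = √1124.3700 ≈ 33.5316 mm.
Angle of view α = 2·arctan(d/2f) with d = 33.5316 mm and f = 311 mm.
d/2f = 0.05391; arctan(0.05391) ≈ 3.0858°, so α ≈ 6.1716°.

6.172°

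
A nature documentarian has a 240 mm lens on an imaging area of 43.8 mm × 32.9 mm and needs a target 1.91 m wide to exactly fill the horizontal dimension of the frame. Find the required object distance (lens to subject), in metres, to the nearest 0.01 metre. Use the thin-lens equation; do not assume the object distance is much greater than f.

10.71 m

W: 1.91 m = 1910 mm.
Magnification m = w/W = dᵢ/dₒ; combined with 1/f = 1/dₒ + 1/dᵢ this gives dₒ = f·(1 + W/w).
dₒ = 240 mm × (1 + 1910/43.8) = 240 × 44.6073 ≈ 10705.753 mm = 10.7058 m.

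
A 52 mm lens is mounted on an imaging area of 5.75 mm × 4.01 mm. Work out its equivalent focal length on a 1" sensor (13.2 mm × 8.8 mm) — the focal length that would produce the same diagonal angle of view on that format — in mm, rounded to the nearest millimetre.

118 mm

Sensor diagonal = √(5.75² + 4.01²) = √49.1426 ≈ 7.0102 mm.
Sensor diagonal = √(13.2² + 8.8²) = √251.6800 ≈ 15.8644 mm.
Equal angle of view means equal diagonal/f ratio, so f₂ = f₁ · (diagonal₂/diagonal₁) = 52 × 15.8644/7.0102.
f₂ = 52 × 2.26306 ≈ 117.679 mm.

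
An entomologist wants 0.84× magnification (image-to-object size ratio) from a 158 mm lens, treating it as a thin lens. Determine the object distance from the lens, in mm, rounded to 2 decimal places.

346.10 mm

With m = dᵢ/dₒ and 1/f = 1/dₒ + 1/dᵢ, substituting dᵢ = m·dₒ gives 1/f = (1 + 1/m)/dₒ, hence dₒ = f·(1 + 1/m).
dₒ = 158 × (1 + 1/0.84) = 158 × 2.19048 ≈ 346.095 mm.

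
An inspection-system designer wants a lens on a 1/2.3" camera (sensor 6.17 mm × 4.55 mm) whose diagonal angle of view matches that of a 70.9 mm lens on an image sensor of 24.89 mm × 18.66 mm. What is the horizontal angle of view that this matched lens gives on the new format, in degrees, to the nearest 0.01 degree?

20.03°

Sensor diagonal = √(24.89² + 18.66²) = √967.7077 ≈ 31.1080 mm.
Sensor diagonal = √(6.17² + 4.55²) = √58.7714 ≈ 7.6663 mm.
Equal diagonal AOV ⇒ f₂ = f₁ · 7.6663/31.1080 = 70.9 × 0.24644 ≈ 17.4726 mm.
Horizontal AOV on the new format = 2·arctan(6.17 / (2 × 17.4726)) = 2·arctan(0.17656) ≈ 20.0262°.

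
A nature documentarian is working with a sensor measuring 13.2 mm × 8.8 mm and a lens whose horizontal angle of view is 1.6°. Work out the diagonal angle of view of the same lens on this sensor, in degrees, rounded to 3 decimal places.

From the horizontal AOV: f = 13.2 / (2·tan(0.8°)) = 13.2 / 0.02793 ≈ 472.6595 mm.
Sensor diagonal = √(13.2² + 8.8²) = √251.6800 ≈ 15.8644 mm.
Diagonal AOV = 2·arctan(15.8644 / (2 × 472.6595)) = 2·arctan(0.01678) ≈ 1.9229°.

1.923°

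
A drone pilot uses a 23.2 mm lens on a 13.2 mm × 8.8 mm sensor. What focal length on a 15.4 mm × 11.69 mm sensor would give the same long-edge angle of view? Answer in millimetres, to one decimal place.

27.1 mm

Equal angle of view means equal width/f ratio, so f₂ = f₁ · (width₂/width₁) = 23.2 × 15.4/13.2.
f₂ = 23.2 × 1.16667 ≈ 27.067 mm.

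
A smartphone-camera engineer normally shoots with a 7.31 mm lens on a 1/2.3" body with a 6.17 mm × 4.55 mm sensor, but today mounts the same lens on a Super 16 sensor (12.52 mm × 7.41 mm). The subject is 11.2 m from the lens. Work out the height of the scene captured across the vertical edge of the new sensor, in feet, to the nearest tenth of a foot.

The focal length stays 7.31 mm; the relevant sensor dimension is now h = 7.41 mm. Object distance dₒ = 11.2 m = 11200 mm.
Thin-lens field height W = h·(dₒ − f)/f = 7.41 × (11200 − 7.31)/7.31 ≈ 11345.805 mm = 11345.805/304.8 ft = 37.2238 ft.

37.2 ft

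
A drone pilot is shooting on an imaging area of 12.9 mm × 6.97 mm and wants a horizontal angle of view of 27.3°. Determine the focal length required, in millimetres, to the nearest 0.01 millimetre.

26.56 mm

From α = 2·arctan(w/2f) we get f = w / (2·tan(α/2)).
With w = 12.9 mm and α/2 = 13.65°, tan(α/2) ≈ 0.24285, so f ≈ 12.9 / 0.48570 ≈ 26.5597 mm.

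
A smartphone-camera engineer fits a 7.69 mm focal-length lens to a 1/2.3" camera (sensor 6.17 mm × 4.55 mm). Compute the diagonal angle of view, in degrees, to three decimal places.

52.988°

Sensor diagonal = √(6.17² + 4.55²) = √58.7714 ≈ 7.6663 mm.
Angle of view α = 2·arctan(d/2f) with d = 7.6663 mm and f = 7.69 mm.
d/2f = 0.49846; arctan(0.49846) ≈ 26.4942°, so α ≈ 52.9885°.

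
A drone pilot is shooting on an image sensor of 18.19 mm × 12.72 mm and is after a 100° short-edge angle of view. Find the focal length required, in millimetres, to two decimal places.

5.34 mm

From α = 2·arctan(h/2f) we get f = h / (2·tan(α/2)).
With h = 12.72 mm and α/2 = 50°, tan(α/2) ≈ 1.19175, so f ≈ 12.72 / 2.38351 ≈ 5.3367 mm.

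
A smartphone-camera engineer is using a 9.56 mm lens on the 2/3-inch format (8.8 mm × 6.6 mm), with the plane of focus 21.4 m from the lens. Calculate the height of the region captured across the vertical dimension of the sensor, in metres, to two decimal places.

dₒ: 21.4 m = 21400 mm.
Similar triangles through the lens centre give W/dₒ = h/dᵢ; with 1/f = 1/dₒ + 1/dᵢ this gives W = h·(dₒ − f)/f.
W = 6.6 mm × (21400 − 9.56) / 9.56 = 6.6 × 2237.4937 ≈ 14767.459 mm = 14.7675 m.

14.77 m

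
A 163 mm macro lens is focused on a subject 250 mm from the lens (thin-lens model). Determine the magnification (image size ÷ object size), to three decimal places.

Thin lens: 1/f = 1/dₒ + 1/dᵢ → 1/dᵢ = 1/163 − 1/250 = 0.0021350 mm⁻¹, so dᵢ ≈ 468.3908 mm.
Magnification m = dᵢ/dₒ = 468.3908/250 ≈ 1.87356.

1.874×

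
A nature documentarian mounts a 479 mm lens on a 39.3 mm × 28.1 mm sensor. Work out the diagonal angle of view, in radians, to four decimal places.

Sensor diagonal = √(39.3² + 28.1²) = √2334.1000 ≈ 48.3125 mm.
Angle of view α = 2·arctan(d/2f) with d = 48.3125 mm and f = 479 mm.
d/2f = 0.05043; arctan(0.05043) ≈ 0.0504 rad, so α ≈ 0.1008 rad.

0.1008 rad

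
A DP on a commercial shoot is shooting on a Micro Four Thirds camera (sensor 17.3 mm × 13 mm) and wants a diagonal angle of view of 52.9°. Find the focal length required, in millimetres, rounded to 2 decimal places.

21.75 mm

Sensor diagonal = √(17.3² + 13²) = √468.2900 ≈ 21.6400 mm.
From α = 2·arctan(d/2f) we get f = d / (2·tan(α/2)).
With d = 21.6400 mm and α/2 = 26.45°, tan(α/2) ≈ 0.49749, so f ≈ 21.6400 / 0.99498 ≈ 21.7491 mm.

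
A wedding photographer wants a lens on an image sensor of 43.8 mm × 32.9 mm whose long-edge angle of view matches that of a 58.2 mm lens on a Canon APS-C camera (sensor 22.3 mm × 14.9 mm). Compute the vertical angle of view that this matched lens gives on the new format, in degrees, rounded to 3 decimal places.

Equal long-edge AOV ⇒ f₂ = f₁ · 43.8/22.3 = 58.2 × 1.96413 ≈ 114.3121 mm.
Vertical AOV on the new format = 2·arctan(32.9 / (2 × 114.3121)) = 2·arctan(0.14390) ≈ 16.3778°.

16.378°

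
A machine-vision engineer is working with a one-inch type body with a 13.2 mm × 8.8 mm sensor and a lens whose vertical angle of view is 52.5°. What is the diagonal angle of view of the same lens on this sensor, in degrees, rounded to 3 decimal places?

From the vertical AOV: f = 8.8 / (2·tan(26.25°)) = 8.8 / 0.98629 ≈ 8.9223 mm.
Sensor diagonal = √(13.2² + 8.8²) = √251.6800 ≈ 15.8644 mm.
Diagonal AOV = 2·arctan(15.8644 / (2 × 8.9223)) = 2·arctan(0.88903) ≈ 83.2761°.

83.276°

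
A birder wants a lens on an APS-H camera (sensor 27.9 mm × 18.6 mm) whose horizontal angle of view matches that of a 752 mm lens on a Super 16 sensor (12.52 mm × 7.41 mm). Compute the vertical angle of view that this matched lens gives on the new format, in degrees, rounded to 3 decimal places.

Equal horizontal AOV ⇒ f₂ = f₁ · 27.9/12.52 = 752 × 2.22843 ≈ 1675.7827 mm.
Vertical AOV on the new format = 2·arctan(18.6 / (2 × 1675.7827)) = 2·arctan(0.00555) ≈ 0.6359°.

0.636°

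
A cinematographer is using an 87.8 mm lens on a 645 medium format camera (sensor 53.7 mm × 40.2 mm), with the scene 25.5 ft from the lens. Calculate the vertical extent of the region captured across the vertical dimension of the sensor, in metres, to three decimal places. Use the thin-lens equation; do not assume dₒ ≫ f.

3.518 m

dₒ: 25.5 ft × 304.8 mm/ft = 7772.40 mm.
Similar triangles through the lens centre give W/dₒ = h/dᵢ; with 1/f = 1/dₒ + 1/dᵢ this gives W = h·(dₒ − f)/f.
W = 40.2 mm × (7772.4 − 87.8) / 87.8 = 40.2 × 87.5239 ≈ 3518.461 mm = 3.51846 m.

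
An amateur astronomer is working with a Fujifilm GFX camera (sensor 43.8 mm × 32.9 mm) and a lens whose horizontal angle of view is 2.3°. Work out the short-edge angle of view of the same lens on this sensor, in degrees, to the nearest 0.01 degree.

From the horizontal AOV: f = 43.8 / (2·tan(1.15°)) = 43.8 / 0.04015 ≈ 1090.9644 mm.
Short-edge AOV = 2·arctan(32.9 / (2 × 1090.9644)) = 2·arctan(0.01508) ≈ 1.7277°.

1.73°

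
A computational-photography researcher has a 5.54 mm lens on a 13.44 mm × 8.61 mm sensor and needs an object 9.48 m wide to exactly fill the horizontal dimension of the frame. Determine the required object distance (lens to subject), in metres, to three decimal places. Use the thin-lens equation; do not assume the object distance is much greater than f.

W: 9.48 m = 9480 mm.
Magnification m = w/W = dᵢ/dₒ; combined with 1/f = 1/dₒ + 1/dᵢ this gives dₒ = f·(1 + W/w).
dₒ = 5.54 mm × (1 + 9480/13.44) = 5.54 × 706.3571 ≈ 3913.219 mm = 3.91322 m.

3.913 m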